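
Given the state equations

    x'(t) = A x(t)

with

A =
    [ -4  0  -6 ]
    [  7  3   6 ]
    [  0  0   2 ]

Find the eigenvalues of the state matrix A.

-4, 2, 3

det(sI - A) = s^3 - (tr A)s^2 + (M11 + M22 + M33)s - det A, where Mii is the 2×2 principal minor of A obtained by deleting row i and column i.
tr A = (-4) + 3 + 2 = 1; M11 = 3·2 - 6·0 = 6 - 0 = 6; M22 = (-4)·2 - (-6)·0 = -8 - 0 = -8; M33 = (-4)·3 - 0·7 = -12 - 0 = -12; sum of minors = -14.
det A = (-4)·(3·2 - 6·0) - 0·(7·2 - 6·0) + (-6)·(7·0 - 3·0) = (-4)·6 - 0·14 + (-6)·0 = -24.
So p(s) = det(sI - A) = s^3 - s^2 - 14s + 24.
Rational-root test: any integer root divides 24. Testing small divisors, s = 2 works: p(2) = 8 + (-4) + (-28) + 24 = 0, so (s - 2) is a factor.
Dividing, p(s) = (s - 2)(s^2 + s - 12).
Factor s^2 + s - 12: two numbers with sum -1 and product -12 are 3 and -4, so s^2 + s - 12 = (s - 3)(s + 4).
Hence p(s) = (s - 3) (s - 2) (s + 4), with roots -4, 2, 3.
At least one eigenvalue has non-negative real part, so the system is not asymptotically stable.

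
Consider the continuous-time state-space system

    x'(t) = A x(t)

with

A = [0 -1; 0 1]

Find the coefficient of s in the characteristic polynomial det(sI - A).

For a 2×2 matrix, det(sI - A) = s^2 - (tr A)s + det A.
tr A = 1, det A = 0.
So p(s) = s^2 - s.
The coefficient of s is -1.

-1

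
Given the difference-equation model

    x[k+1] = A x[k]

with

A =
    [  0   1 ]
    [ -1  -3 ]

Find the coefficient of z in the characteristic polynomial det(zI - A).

3

For a 2×2 matrix, det(zI - A) = z^2 - (tr A)z + det A.
tr A = -3, det A = 1.
So p(z) = z^2 + 3z + 1.
The coefficient of z is 3.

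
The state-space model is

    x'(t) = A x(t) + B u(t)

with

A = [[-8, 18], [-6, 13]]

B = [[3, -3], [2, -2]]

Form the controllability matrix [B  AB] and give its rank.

1

AB = [[12, -12], [8, -8]]
Controllability matrix C = [B  AB] = [[3, -3, 12, -12], [2, -2, 8, -8]]
Every column of C is a scalar multiple of column 1 = [3, 2] (multipliers 1, -1, 4, -4), so the columns span a one-dimensional space.
C ≠ 0, hence rank(C) = 1.
rank(C) = 1 < n = 2, so the pair (A, B) is not completely controllable.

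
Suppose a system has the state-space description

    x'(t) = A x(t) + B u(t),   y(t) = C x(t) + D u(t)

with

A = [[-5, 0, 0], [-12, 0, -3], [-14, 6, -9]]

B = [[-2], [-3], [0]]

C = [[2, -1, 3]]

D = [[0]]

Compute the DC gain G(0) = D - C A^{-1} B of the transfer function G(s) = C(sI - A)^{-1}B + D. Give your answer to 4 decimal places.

G(0) = C(-A)^{-1}B + D = -C A^{-1} B + D.
det A = -90, so A^{-1} = (1/-90)·adj(A) = [[-1/5, 0, 0], [11/15, -1/2, 1/6], [4/5, -1/3, 0]]
A^{-1} B = [2/5, 1/30, -3/5]^T
C A^{-1} B = -31/30
G(0) = D - C A^{-1} B = 0 - (-31/30) = 31/30 ≈ 1.0333

1.0333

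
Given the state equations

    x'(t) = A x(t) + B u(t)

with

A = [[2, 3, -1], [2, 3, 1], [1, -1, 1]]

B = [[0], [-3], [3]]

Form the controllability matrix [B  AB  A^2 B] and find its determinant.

AB = [[-12], [-6], [6]]
A^2B = [[-48], [-36], [0]]
Controllability matrix C = [B  AB  A^2B] = [[0, -12, -48], [-3, -6, -36], [3, 6, 0]]
Expanding along the first row, det(C) = 0·((-6)·0 - (-36)·6) - (-12)·((-3)·0 - (-36)·3) + (-48)·((-3)·6 - (-6)·3) = 0·216 - (-12)·108 + (-48)·0 = 1296
Since det(C) ≠ 0, rank(C) = 3 and the system is completely controllable.

1296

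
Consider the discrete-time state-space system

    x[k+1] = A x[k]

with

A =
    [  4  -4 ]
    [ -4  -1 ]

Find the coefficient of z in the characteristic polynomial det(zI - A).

For a 2×2 matrix, det(zI - A) = z^2 - (tr A)z + det A.
tr A = 3, det A = -20.
So p(z) = z^2 - 3z - 20.
The coefficient of z is -3.

-3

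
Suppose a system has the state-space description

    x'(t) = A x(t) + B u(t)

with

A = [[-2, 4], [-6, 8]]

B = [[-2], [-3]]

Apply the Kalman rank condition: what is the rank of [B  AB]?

1

AB = [[-8], [-12]]
Controllability matrix C = [B  AB] = [[-2, -8], [-3, -12]]
Every column of C is a scalar multiple of column 1 = [-2, -3] (multipliers 1, 4), so the columns span a one-dimensional space.
C ≠ 0, hence rank(C) = 1.
rank(C) = 1 < n = 2, so the pair (A, B) is not completely controllable.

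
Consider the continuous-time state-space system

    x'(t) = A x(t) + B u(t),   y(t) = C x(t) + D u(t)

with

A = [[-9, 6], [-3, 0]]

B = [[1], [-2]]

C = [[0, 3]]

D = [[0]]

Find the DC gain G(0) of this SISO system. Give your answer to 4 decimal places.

-3.5000

G(0) = C(-A)^{-1}B + D = -C A^{-1} B + D.
det A = 18, so A^{-1} = (1/18)·adj(A) = [[0, -1/3], [1/6, -1/2]]
A^{-1} B = [2/3, 7/6]^T
C A^{-1} B = 7/2
G(0) = D - C A^{-1} B = 0 - (7/2) = -7/2 ≈ -3.5000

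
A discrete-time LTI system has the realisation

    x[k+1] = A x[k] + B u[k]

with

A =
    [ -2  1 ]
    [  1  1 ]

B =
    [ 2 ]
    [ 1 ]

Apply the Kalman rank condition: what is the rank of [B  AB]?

AB = [[-3], [3]]
Controllability matrix C = [B  AB] = [[2, -3], [1, 3]]
det(C) = 2·3 - (-3)·1 = 6 - (-3) = 9 ≠ 0, so rank(C) = 2.
rank(C) = 2 = n, so the pair (A, B) is completely controllable.

2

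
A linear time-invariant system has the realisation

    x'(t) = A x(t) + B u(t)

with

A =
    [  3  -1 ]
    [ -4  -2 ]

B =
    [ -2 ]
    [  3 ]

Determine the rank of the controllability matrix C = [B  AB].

2

AB = [[-9], [2]]
Controllability matrix C = [B  AB] = [[-2, -9], [3, 2]]
det(C) = (-2)·2 - (-9)·3 = -4 - (-27) = 23 ≠ 0, so rank(C) = 2.
rank(C) = 2 = n, so the pair (A, B) is completely controllable.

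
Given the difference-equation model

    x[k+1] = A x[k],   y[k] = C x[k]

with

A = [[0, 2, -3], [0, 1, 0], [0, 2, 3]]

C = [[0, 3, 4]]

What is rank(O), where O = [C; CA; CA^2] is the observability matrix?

2

CA = [[0, 11, 12]]
CA^2 = [[0, 35, 36]]
Observability matrix O = [C; CA; CA^2] = [[0, 3, 4], [0, 11, 12], [0, 35, 36]]
Column 1 of O is identically zero, so rank(O) ≤ 2.
The 2×2 minor from rows 1, 2, columns 2, 3 is 3·12 - 4·11 = 36 - 44 = -8 ≠ 0, so rank(O) = 2.
rank(O) = 2 < n = 3, so the pair (A, C) is not completely observable.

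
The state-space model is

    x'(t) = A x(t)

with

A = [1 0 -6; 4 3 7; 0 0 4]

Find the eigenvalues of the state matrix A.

det(sI - A) = s^3 - (tr A)s^2 + (M11 + M22 + M33)s - det A, where Mii is the 2×2 principal minor of A obtained by deleting row i and column i.
tr A = 1 + 3 + 4 = 8; M11 = 3·4 - 7·0 = 12 - 0 = 12; M22 = 1·4 - (-6)·0 = 4 - 0 = 4; M33 = 1·3 - 0·4 = 3 - 0 = 3; sum of minors = 19.
det A = 1·(3·4 - 7·0) - 0·(4·4 - 7·0) + (-6)·(4·0 - 3·0) = 1·12 - 0·16 + (-6)·0 = 12.
So p(s) = det(sI - A) = s^3 - 8s^2 + 19s - 12.
Rational-root test: any integer root divides -12. Testing small divisors, s = 1 works: p(1) = 1 + (-8) + 19 + (-12) = 0, so (s - 1) is a factor.
Dividing, p(s) = (s - 1)(s^2 - 7s + 12).
Factor s^2 - 7s + 12: two numbers with sum 7 and product 12 are 4 and 3, so s^2 - 7s + 12 = (s - 4)(s - 3).
Hence p(s) = (s - 4) (s - 3) (s - 1), with roots 1, 3, 4.
At least one eigenvalue has non-negative real part, so the system is not asymptotically stable.

1, 3, 4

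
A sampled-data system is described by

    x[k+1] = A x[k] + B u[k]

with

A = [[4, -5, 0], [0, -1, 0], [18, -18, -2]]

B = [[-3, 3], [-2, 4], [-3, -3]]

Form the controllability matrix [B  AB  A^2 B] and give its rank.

AB = [[-2, -8], [2, -4], [-12, -12]]
A^2B = [[-18, -12], [-2, 4], [-48, -48]]
Controllability matrix C = [B  AB  A^2B] = [[-3, 3, -2, -8, -18, -12], [-2, 4, 2, -4, -2, 4], [-3, -3, -12, -12, -48, -48]]
The rows r1, r2, r3 of C are linearly dependent: -3·r1 + 3·r2 + r3 = 0 (check each entry), so rank(C) ≤ 2.
The 2×2 minor from rows 1, 2, columns 1, 2 is (-3)·4 - 3·(-2) = -12 - (-6) = -6 ≠ 0, so rank(C) = 2.
rank(C) = 2 < n = 3, so the pair (A, B) is not completely controllable.

2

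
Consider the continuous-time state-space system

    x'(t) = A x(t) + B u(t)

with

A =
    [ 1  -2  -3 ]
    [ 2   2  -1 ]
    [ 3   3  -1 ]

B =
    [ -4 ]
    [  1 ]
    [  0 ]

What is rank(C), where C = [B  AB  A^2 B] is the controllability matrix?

3

AB = [[-6], [-6], [-9]]
A^2B = [[33], [-15], [-27]]
Controllability matrix C = [B  AB  A^2B] = [[-4, -6, 33], [1, -6, -15], [0, -9, -27]]
det(C) = (-4)·((-6)·(-27) - (-15)·(-9)) - (-6)·(1·(-27) - (-15)·0) + 33·(1·(-9) - (-6)·0) = (-4)·27 - (-6)·(-27) + 33·(-9) = -567 ≠ 0, so rank(C) = 3.
rank(C) = 3 = n, so the pair (A, B) is completely controllable.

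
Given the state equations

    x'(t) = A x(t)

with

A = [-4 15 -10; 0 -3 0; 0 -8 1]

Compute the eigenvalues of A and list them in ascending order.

det(sI - A) = s^3 - (tr A)s^2 + (M11 + M22 + M33)s - det A, where Mii is the 2×2 principal minor of A obtained by deleting row i and column i.
tr A = (-4) + (-3) + 1 = -6; M11 = (-3)·1 - 0·(-8) = -3 - 0 = -3; M22 = (-4)·1 - (-10)·0 = -4 - 0 = -4; M33 = (-4)·(-3) - 15·0 = 12 - 0 = 12; sum of minors = 5.
det A = (-4)·((-3)·1 - 0·(-8)) - 15·(0·1 - 0·0) + (-10)·(0·(-8) - (-3)·0) = (-4)·(-3) - 15·0 + (-10)·0 = 12.
So p(s) = det(sI - A) = s^3 + 6s^2 + 5s - 12.
Rational-root test: any integer root divides -12. Testing small divisors, s = 1 works: p(1) = 1 + 6 + 5 + (-12) = 0, so (s - 1) is a factor.
Dividing, p(s) = (s - 1)(s^2 + 7s + 12).
Factor s^2 + 7s + 12: two numbers with sum -7 and product 12 are -3 and -4, so s^2 + 7s + 12 = (s + 3)(s + 4).
Hence p(s) = (s - 1) (s + 3) (s + 4), with roots -4, -3, 1.
At least one eigenvalue has non-negative real part, so the system is not asymptotically stable.

-4, -3, 1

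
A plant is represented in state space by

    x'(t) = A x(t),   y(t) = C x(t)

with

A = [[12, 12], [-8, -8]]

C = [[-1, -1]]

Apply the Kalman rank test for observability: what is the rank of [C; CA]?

1

CA = [[-4, -4]]
Observability matrix O = [C; CA] = [[-1, -1], [-4, -4]]
Every row of O is a scalar multiple of row 1 = [-1, -1] (multipliers 1, 4), so the rows span a one-dimensional space.
O ≠ 0, hence rank(O) = 1.
rank(O) = 1 < n = 2, so the pair (A, C) is not completely observable.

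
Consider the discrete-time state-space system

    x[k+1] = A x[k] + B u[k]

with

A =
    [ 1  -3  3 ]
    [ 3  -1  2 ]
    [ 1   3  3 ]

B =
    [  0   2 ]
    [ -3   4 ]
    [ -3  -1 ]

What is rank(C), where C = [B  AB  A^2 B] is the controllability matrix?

AB = [[0, -13], [-3, 0], [-18, 11]]
A^2B = [[-45, 20], [-33, -17], [-63, 20]]
Controllability matrix C = [B  AB  A^2B] = [[0, 2, 0, -13, -45, 20], [-3, 4, -3, 0, -33, -17], [-3, -1, -18, 11, -63, 20]]
Take the 3×3 submatrix of C formed by columns 1, 2, 3: [[0, 2, 0], [-3, 4, -3], [-3, -1, -18]]. Its determinant is 0·(4·(-18) - (-3)·(-1)) - 2·((-3)·(-18) - (-3)·(-3)) + 0·((-3)·(-1) - 4·(-3)) = 0·(-75) - 2·45 + 0·15 = -90 ≠ 0.
So rank(C) ≥ 3; since C has 3 rows, rank(C) = 3.
rank(C) = 3 = n, so the pair (A, B) is completely controllable.

3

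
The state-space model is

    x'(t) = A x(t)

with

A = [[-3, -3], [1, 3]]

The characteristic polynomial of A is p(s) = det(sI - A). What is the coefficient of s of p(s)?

0

For a 2×2 matrix, det(sI - A) = s^2 - (tr A)s + det A.
tr A = 0, det A = -6.
So p(s) = s^2 - 6.
The coefficient of s is 0.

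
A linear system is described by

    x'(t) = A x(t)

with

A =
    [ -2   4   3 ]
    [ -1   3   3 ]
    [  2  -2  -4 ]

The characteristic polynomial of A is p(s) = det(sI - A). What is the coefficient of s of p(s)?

-6

Expand det(sI - A) for the 3×3 matrix.
p(s) = s^3 + 3s^2 - 6s - 8.
(Check: constant term = det(-A) = (-1)^3 det A = -8; coefficient of s^2 = -tr A = 3.)
The coefficient of s is -6.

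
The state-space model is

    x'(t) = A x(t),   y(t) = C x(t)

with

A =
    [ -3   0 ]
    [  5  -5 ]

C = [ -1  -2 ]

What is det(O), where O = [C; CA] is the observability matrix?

CA = [[-7, 10]]
Observability matrix O = [C; CA] = [[-1, -2], [-7, 10]]
det(O) = (-1)·10 - (-2)·(-7) = -10 - 14 = -24
Since det(O) ≠ 0, rank(O) = 2 and the system is completely observable.

-24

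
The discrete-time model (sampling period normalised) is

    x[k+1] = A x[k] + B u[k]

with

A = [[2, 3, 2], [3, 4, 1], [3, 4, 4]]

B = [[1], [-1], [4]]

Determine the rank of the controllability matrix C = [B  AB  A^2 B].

AB = [[7], [3], [15]]
A^2B = [[53], [48], [93]]
Controllability matrix C = [B  AB  A^2B] = [[1, 7, 53], [-1, 3, 48], [4, 15, 93]]
det(C) = 1·(3·93 - 48·15) - 7·((-1)·93 - 48·4) + 53·((-1)·15 - 3·4) = 1·(-441) - 7·(-285) + 53·(-27) = 123 ≠ 0, so rank(C) = 3.
rank(C) = 3 = n, so the pair (A, B) is completely controllable.

3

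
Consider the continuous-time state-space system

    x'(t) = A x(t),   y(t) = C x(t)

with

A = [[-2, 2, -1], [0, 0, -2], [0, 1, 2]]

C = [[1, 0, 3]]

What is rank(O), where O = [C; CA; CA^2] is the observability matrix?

CA = [[-2, 5, 5]]
CA^2 = [[4, 1, 2]]
Observability matrix O = [C; CA; CA^2] = [[1, 0, 3], [-2, 5, 5], [4, 1, 2]]
det(O) = 1·(5·2 - 5·1) - 0·((-2)·2 - 5·4) + 3·((-2)·1 - 5·4) = 1·5 - 0·(-24) + 3·(-22) = -61 ≠ 0, so rank(O) = 3.
rank(O) = 3 = n, so the pair (A, C) is completely observable.

3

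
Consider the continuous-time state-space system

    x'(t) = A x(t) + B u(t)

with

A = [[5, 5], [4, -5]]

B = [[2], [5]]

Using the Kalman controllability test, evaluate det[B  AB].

AB = [[35], [-17]]
Controllability matrix C = [B  AB] = [[2, 35], [5, -17]]
det(C) = 2·(-17) - 35·5 = -34 - 175 = -209
Since det(C) ≠ 0, rank(C) = 2 and the system is completely controllable.

-209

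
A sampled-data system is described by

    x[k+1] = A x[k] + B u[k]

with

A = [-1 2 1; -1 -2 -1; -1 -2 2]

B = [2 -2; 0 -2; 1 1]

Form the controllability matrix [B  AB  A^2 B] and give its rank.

AB = [[-1, -1], [-3, 5], [0, 8]]
A^2B = [[-5, 19], [7, -17], [7, 7]]
Controllability matrix C = [B  AB  A^2B] = [[2, -2, -1, -1, -5, 19], [0, -2, -3, 5, 7, -17], [1, 1, 0, 8, 7, 7]]
Take the 3×3 submatrix of C formed by columns 1, 2, 3: [[2, -2, -1], [0, -2, -3], [1, 1, 0]]. Its determinant is 2·((-2)·0 - (-3)·1) - (-2)·(0·0 - (-3)·1) + (-1)·(0·1 - (-2)·1) = 2·3 - (-2)·3 + (-1)·2 = 10 ≠ 0.
So rank(C) ≥ 3; since C has 3 rows, rank(C) = 3.
rank(C) = 3 = n, so the pair (A, B) is completely controllable.

3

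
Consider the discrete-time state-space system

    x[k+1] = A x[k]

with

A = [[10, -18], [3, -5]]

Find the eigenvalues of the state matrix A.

det(zI - A) = z^2 - (tr A)z + det A, with tr A = 10 + (-5) = 5 and det A = 10·(-5) - (-18)·3 = -50 - (-54) = 4.
So p(z) = det(zI - A) = z^2 - 5z + 4.
Factor z^2 - 5z + 4: two numbers with sum 5 and product 4 are 4 and 1, so z^2 - 5z + 4 = (z - 4)(z - 1).
Hence p(z) = (z - 4) (z - 1), with roots 1, 4.

1, 4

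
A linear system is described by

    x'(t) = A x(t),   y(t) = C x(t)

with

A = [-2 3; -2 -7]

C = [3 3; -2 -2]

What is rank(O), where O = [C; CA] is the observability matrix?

1

CA = [[-12, -12], [8, 8]]
Observability matrix O = [C; CA] = [[3, 3], [-2, -2], [-12, -12], [8, 8]]
Every row of O is a scalar multiple of row 1 = [3, 3] (multipliers 1, -2/3, -4, 8/3), so the rows span a one-dimensional space.
O ≠ 0, hence rank(O) = 1.
rank(O) = 1 < n = 2, so the pair (A, C) is not completely observable.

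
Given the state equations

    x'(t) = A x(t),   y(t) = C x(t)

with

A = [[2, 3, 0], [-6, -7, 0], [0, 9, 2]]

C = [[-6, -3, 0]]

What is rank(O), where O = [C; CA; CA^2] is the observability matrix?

1

CA = [[6, 3, 0]]
CA^2 = [[-6, -3, 0]]
Observability matrix O = [C; CA; CA^2] = [[-6, -3, 0], [6, 3, 0], [-6, -3, 0]]
Every row of O is a scalar multiple of row 1 = [-6, -3, 0] (multipliers 1, -1, 1), so the rows span a one-dimensional space.
O ≠ 0, hence rank(O) = 1.
rank(O) = 1 < n = 3, so the pair (A, C) is not completely observable.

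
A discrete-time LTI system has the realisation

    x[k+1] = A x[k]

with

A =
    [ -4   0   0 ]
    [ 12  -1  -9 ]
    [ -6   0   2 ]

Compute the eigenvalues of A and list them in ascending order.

det(zI - A) = z^3 - (tr A)z^2 + (M11 + M22 + M33)z - det A, where Mii is the 2×2 principal minor of A obtained by deleting row i and column i.
tr A = (-4) + (-1) + 2 = -3; M11 = (-1)·2 - (-9)·0 = -2 - 0 = -2; M22 = (-4)·2 - 0·(-6) = -8 - 0 = -8; M33 = (-4)·(-1) - 0·12 = 4 - 0 = 4; sum of minors = -6.
det A = (-4)·((-1)·2 - (-9)·0) - 0·(12·2 - (-9)·(-6)) + 0·(12·0 - (-1)·(-6)) = (-4)·(-2) - 0·(-30) + 0·(-6) = 8.
So p(z) = det(zI - A) = z^3 + 3z^2 - 6z - 8.
Rational-root test: any integer root divides -8. Testing small divisors, z = -1 works: p(-1) = -1 + 3 + 6 + (-8) = 0, so (z + 1) is a factor.
Dividing, p(z) = (z + 1)(z^2 + 2z - 8).
Factor z^2 + 2z - 8: two numbers with sum -2 and product -8 are 2 and -4, so z^2 + 2z - 8 = (z - 2)(z + 4).
Hence p(z) = (z - 2) (z + 1) (z + 4), with roots -4, -1, 2.

-4, -1, 2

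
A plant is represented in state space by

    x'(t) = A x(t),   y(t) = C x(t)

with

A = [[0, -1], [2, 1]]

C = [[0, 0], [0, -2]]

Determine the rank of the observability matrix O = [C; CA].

CA = [[0, 0], [-4, -2]]
Observability matrix O = [C; CA] = [[0, 0], [0, -2], [0, 0], [-4, -2]]
Take the 2×2 submatrix of O formed by rows 2, 4: [[0, -2], [-4, -2]]. Its determinant is 0·(-2) - (-2)·(-4) = 0 - 8 = -8 ≠ 0.
So rank(O) ≥ 2; since O has 2 columns, rank(O) = 2.
rank(O) = 2 = n, so the pair (A, C) is completely observable.

2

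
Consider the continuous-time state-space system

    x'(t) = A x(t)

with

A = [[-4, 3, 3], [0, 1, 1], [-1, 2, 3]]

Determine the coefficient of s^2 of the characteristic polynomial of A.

0

Expand det(sI - A) for the 3×3 matrix.
p(s) = s^3 - 12s + 4.
(Check: constant term = det(-A) = (-1)^3 det A = 4; coefficient of s^2 = -tr A = 0.)
The coefficient of s^2 is 0.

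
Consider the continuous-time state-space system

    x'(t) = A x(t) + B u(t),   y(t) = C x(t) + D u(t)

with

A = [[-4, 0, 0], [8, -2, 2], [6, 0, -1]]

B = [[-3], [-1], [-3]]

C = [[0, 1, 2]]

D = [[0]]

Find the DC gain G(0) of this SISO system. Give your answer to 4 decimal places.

G(0) = C(-A)^{-1}B + D = -C A^{-1} B + D.
det A = -8, so A^{-1} = (1/-8)·adj(A) = [[-1/4, 0, 0], [-5/2, -1/2, -1], [-3/2, 0, -1]]
A^{-1} B = [3/4, 11, 15/2]^T
C A^{-1} B = 26
G(0) = D - C A^{-1} B = 0 - (26) = -26

-26.0000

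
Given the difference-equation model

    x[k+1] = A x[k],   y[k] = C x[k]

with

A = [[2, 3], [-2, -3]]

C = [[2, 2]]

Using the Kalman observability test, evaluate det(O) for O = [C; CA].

0

CA = [[0, 0]]
Observability matrix O = [C; CA] = [[2, 2], [0, 0]]
det(O) = 2·0 - 2·0 = 0 - 0 = 0
Since det(O) = 0, rank(O) < 2 and the system is not completely observable.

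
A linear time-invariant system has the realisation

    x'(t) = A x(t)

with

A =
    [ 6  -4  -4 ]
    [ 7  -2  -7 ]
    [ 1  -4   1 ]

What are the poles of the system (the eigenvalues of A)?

-2, 2, 5

det(sI - A) = s^3 - (tr A)s^2 + (M11 + M22 + M33)s - det A, where Mii is the 2×2 principal minor of A obtained by deleting row i and column i.
tr A = 6 + (-2) + 1 = 5; M11 = (-2)·1 - (-7)·(-4) = -2 - 28 = -30; M22 = 6·1 - (-4)·1 = 6 - (-4) = 10; M33 = 6·(-2) - (-4)·7 = -12 - (-28) = 16; sum of minors = -4.
det A = 6·((-2)·1 - (-7)·(-4)) - (-4)·(7·1 - (-7)·1) + (-4)·(7·(-4) - (-2)·1) = 6·(-30) - (-4)·14 + (-4)·(-26) = -20.
So p(s) = det(sI - A) = s^3 - 5s^2 - 4s + 20.
Rational-root test: any integer root divides 20. Testing small divisors, s = -2 works: p(-2) = -8 + (-20) + 8 + 20 = 0, so (s + 2) is a factor.
Dividing, p(s) = (s + 2)(s^2 - 7s + 10).
Factor s^2 - 7s + 10: two numbers with sum 7 and product 10 are 5 and 2, so s^2 - 7s + 10 = (s - 5)(s - 2).
Hence p(s) = (s - 5) (s - 2) (s + 2), with roots -2, 2, 5.
At least one eigenvalue has non-negative real part, so the system is not asymptotically stable.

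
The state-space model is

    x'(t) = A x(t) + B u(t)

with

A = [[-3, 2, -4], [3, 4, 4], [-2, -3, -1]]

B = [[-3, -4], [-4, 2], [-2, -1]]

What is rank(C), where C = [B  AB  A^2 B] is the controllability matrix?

AB = [[9, 20], [-33, -8], [20, 3]]
A^2B = [[-173, -88], [-25, 40], [61, -19]]
Controllability matrix C = [B  AB  A^2B] = [[-3, -4, 9, 20, -173, -88], [-4, 2, -33, -8, -25, 40], [-2, -1, 20, 3, 61, -19]]
Take the 3×3 submatrix of C formed by columns 1, 2, 3: [[-3, -4, 9], [-4, 2, -33], [-2, -1, 20]]. Its determinant is (-3)·(2·20 - (-33)·(-1)) - (-4)·((-4)·20 - (-33)·(-2)) + 9·((-4)·(-1) - 2·(-2)) = (-3)·7 - (-4)·(-146) + 9·8 = -533 ≠ 0.
So rank(C) ≥ 3; since C has 3 rows, rank(C) = 3.
rank(C) = 3 = n, so the pair (A, B) is completely controllable.

3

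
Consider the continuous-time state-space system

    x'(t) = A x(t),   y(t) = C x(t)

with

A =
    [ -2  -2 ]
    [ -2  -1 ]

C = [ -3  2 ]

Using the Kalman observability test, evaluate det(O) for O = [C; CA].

-16

CA = [[2, 4]]
Observability matrix O = [C; CA] = [[-3, 2], [2, 4]]
det(O) = (-3)·4 - 2·2 = -12 - 4 = -16
Since det(O) ≠ 0, rank(O) = 2 and the system is completely observable.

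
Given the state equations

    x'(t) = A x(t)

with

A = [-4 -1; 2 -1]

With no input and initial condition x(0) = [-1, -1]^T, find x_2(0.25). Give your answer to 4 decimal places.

-1.0090

det(sI - A) = s^2 - (tr A)s + det A, with tr A = (-4) + (-1) = -5 and det A = (-4)·(-1) - (-1)·2 = 4 - (-2) = 6.
So p(s) = det(sI - A) = s^2 + 5s + 6.
Factor s^2 + 5s + 6: two numbers with sum -5 and product 6 are -2 and -3, so s^2 + 5s + 6 = (s + 2)(s + 3).
Hence p(s) = (s + 2) (s + 3), with roots -3, -2.
The eigenvalues -3, -2 are distinct and real, so A is diagonalisable and x(t) = e^{At} x(0) = V diag(e^{λ_i t}) V^{-1} x(0), where the columns of V are the eigenvectors.
λ = -3: A - (-3)I = [[-1, -1], [2, 2]]. Row 1 gives (-1)·v1 + (-1)·v2 = 0, so take v_1 = [-1, 1]^T.
λ = -2: A - (-2)I = [[-2, -1], [2, 1]]. Row 1 gives (-2)·v1 + (-1)·v2 = 0, so take v_2 = [-1, 2]^T.
V = [v_1 v_2] = [[-1, -1], [1, 2]] has det V = -1, so V^{-1} = adj(V)/det V = [[-2, -1], [1, 1]].
Modal coordinates z(0) = V^{-1} x(0): (-2)·(-1) + (-1)·(-1) = 3; 1·(-1) + 1·(-1) = -2; so z(0) = [3, -2]^T.
x_2(t) = Σ_i (v_i)_2 · z_i(0) · e^{λ_i t} (row 2 of V times the modal terms).
x_2(0.25) = 1·3·e^{-3·0.25} + 2·(-2)·e^{-2·0.25} = 3·0.472367 + (-4)·0.606531 = -1.0090.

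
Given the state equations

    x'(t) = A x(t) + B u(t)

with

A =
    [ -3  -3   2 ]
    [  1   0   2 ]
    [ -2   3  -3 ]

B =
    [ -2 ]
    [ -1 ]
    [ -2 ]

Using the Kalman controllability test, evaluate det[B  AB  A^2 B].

-1080

AB = [[5], [-6], [7]]
A^2B = [[17], [19], [-49]]
Controllability matrix C = [B  AB  A^2B] = [[-2, 5, 17], [-1, -6, 19], [-2, 7, -49]]
Expanding along the first row, det(C) = (-2)·((-6)·(-49) - 19·7) - 5·((-1)·(-49) - 19·(-2)) + 17·((-1)·7 - (-6)·(-2)) = (-2)·161 - 5·87 + 17·(-19) = -1080
Since det(C) ≠ 0, rank(C) = 3 and the system is completely controllable.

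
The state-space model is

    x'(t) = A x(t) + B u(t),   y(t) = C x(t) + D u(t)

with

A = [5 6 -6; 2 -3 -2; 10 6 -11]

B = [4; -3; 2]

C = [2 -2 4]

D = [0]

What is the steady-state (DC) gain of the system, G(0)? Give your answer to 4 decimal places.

G(0) = C(-A)^{-1}B + D = -C A^{-1} B + D.
det A = -15, so A^{-1} = (1/-15)·adj(A) = [[-3, -2, 2], [-2/15, -1/3, 2/15], [-14/5, -2, 9/5]]
A^{-1} B = [-2, 11/15, -8/5]^T
C A^{-1} B = -178/15
G(0) = D - C A^{-1} B = 0 - (-178/15) = 178/15 ≈ 11.8667

11.8667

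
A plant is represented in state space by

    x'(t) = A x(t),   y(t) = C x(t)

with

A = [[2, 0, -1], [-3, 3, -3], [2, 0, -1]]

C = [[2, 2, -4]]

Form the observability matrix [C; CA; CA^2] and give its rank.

CA = [[-10, 6, -4]]
CA^2 = [[-46, 18, -4]]
Observability matrix O = [C; CA; CA^2] = [[2, 2, -4], [-10, 6, -4], [-46, 18, -4]]
The columns c1, c2, c3 of O are linearly dependent: c1 + 3·c2 + 2·c3 = 0 (check each entry), so rank(O) ≤ 2.
The 2×2 minor from rows 1, 2, columns 1, 2 is 2·6 - 2·(-10) = 12 - (-20) = 32 ≠ 0, so rank(O) = 2.
rank(O) = 2 < n = 3, so the pair (A, C) is not completely observable.

2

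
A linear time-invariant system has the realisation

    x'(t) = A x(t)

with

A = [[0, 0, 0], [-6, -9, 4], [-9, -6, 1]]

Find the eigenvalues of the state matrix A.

-5, -3, 0

det(sI - A) = s^3 - (tr A)s^2 + (M11 + M22 + M33)s - det A, where Mii is the 2×2 principal minor of A obtained by deleting row i and column i.
tr A = 0 + (-9) + 1 = -8; M11 = (-9)·1 - 4·(-6) = -9 - (-24) = 15; M22 = 0·1 - 0·(-9) = 0 - 0 = 0; M33 = 0·(-9) - 0·(-6) = 0 - 0 = 0; sum of minors = 15.
det A = 0·((-9)·1 - 4·(-6)) - 0·((-6)·1 - 4·(-9)) + 0·((-6)·(-6) - (-9)·(-9)) = 0·15 - 0·30 + 0·(-45) = 0.
So p(s) = det(sI - A) = s^3 + 8s^2 + 15s.
The constant term is 0, so p(s) = s(s^2 + 8s + 15).
Factor s^2 + 8s + 15: two numbers with sum -8 and product 15 are -3 and -5, so s^2 + 8s + 15 = (s + 3)(s + 5).
Hence p(s) = s (s + 3) (s + 5), with roots -5, -3, 0.
At least one eigenvalue has non-negative real part, so the system is not asymptotically stable.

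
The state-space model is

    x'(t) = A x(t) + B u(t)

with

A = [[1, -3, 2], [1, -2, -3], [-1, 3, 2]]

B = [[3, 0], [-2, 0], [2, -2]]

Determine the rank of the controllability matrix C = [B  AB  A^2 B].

AB = [[13, -4], [1, 6], [-5, -4]]
A^2B = [[0, -30], [26, -4], [-20, 14]]
Controllability matrix C = [B  AB  A^2B] = [[3, 0, 13, -4, 0, -30], [-2, 0, 1, 6, 26, -4], [2, -2, -5, -4, -20, 14]]
Take the 3×3 submatrix of C formed by columns 1, 2, 3: [[3, 0, 13], [-2, 0, 1], [2, -2, -5]]. Its determinant is 3·(0·(-5) - 1·(-2)) - 0·((-2)·(-5) - 1·2) + 13·((-2)·(-2) - 0·2) = 3·2 - 0·8 + 13·4 = 58 ≠ 0.
So rank(C) ≥ 3; since C has 3 rows, rank(C) = 3.
rank(C) = 3 = n, so the pair (A, B) is completely controllable.

3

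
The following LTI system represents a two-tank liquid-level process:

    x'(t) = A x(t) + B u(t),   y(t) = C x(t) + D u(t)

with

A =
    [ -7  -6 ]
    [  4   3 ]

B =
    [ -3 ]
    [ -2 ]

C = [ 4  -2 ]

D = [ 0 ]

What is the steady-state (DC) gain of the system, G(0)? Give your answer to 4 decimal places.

G(0) = C(-A)^{-1}B + D = -C A^{-1} B + D.
det A = 3, so A^{-1} = (1/3)·adj(A) = [[1, 2], [-4/3, -7/3]]
A^{-1} B = [-7, 26/3]^T
C A^{-1} B = -136/3
G(0) = D - C A^{-1} B = 0 - (-136/3) = 136/3 ≈ 45.3333

45.3333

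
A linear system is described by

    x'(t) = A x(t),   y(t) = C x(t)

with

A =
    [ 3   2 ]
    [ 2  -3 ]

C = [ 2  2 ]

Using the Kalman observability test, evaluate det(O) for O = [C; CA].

CA = [[10, -2]]
Observability matrix O = [C; CA] = [[2, 2], [10, -2]]
det(O) = 2·(-2) - 2·10 = -4 - 20 = -24
Since det(O) ≠ 0, rank(O) = 2 and the system is completely observable.

-24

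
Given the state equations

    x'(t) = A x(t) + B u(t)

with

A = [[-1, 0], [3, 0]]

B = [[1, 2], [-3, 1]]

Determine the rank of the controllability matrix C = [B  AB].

AB = [[-1, -2], [3, 6]]
Controllability matrix C = [B  AB] = [[1, 2, -1, -2], [-3, 1, 3, 6]]
Take the 2×2 submatrix of C formed by columns 1, 2: [[1, 2], [-3, 1]]. Its determinant is 1·1 - 2·(-3) = 1 - (-6) = 7 ≠ 0.
So rank(C) ≥ 2; since C has 2 rows, rank(C) = 2.
rank(C) = 2 = n, so the pair (A, B) is completely controllable.

2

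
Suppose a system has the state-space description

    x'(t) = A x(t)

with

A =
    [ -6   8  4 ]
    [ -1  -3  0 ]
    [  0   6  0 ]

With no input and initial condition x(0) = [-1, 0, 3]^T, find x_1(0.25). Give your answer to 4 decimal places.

det(sI - A) = s^3 - (tr A)s^2 + (M11 + M22 + M33)s - det A, where Mii is the 2×2 principal minor of A obtained by deleting row i and column i.
tr A = (-6) + (-3) + 0 = -9; M11 = (-3)·0 - 0·6 = 0 - 0 = 0; M22 = (-6)·0 - 4·0 = 0 - 0 = 0; M33 = (-6)·(-3) - 8·(-1) = 18 - (-8) = 26; sum of minors = 26.
det A = (-6)·((-3)·0 - 0·6) - 8·((-1)·0 - 0·0) + 4·((-1)·6 - (-3)·0) = (-6)·0 - 8·0 + 4·(-6) = -24.
So p(s) = det(sI - A) = s^3 + 9s^2 + 26s + 24.
Rational-root test: any integer root divides 24. Testing small divisors, s = -2 works: p(-2) = -8 + 36 + (-52) + 24 = 0, so (s + 2) is a factor.
Dividing, p(s) = (s + 2)(s^2 + 7s + 12).
Factor s^2 + 7s + 12: two numbers with sum -7 and product 12 are -3 and -4, so s^2 + 7s + 12 = (s + 3)(s + 4).
Hence p(s) = (s + 2) (s + 3) (s + 4), with roots -4, -3, -2.
The eigenvalues -4, -3, -2 are distinct and real, so A is diagonalisable and x(t) = e^{At} x(0) = V diag(e^{λ_i t}) V^{-1} x(0), where the columns of V are the eigenvectors.
λ = -4: A - (-4)I = [[-2, 8, 4], [-1, 1, 0], [0, 6, 4]]. v must be orthogonal to every row; (row 1) × (row 2) = [-4, -4, 6], so take v_1 = [-2, -2, 3]^T.
λ = -3: A - (-3)I = [[-3, 8, 4], [-1, 0, 0], [0, 6, 3]]. v must be orthogonal to every row; (row 1) × (row 2) = [0, -4, 8], so take v_2 = [0, 1, -2]^T.
λ = -2: A - (-2)I = [[-4, 8, 4], [-1, -1, 0], [0, 6, 2]]. v must be orthogonal to every row; (row 1) × (row 2) = [4, -4, 12], so take v_3 = [-1, 1, -3]^T.
V = [v_1 v_2 v_3] = [[-2, 0, -1], [-2, 1, 1], [3, -2, -3]] has det V = 1, so V^{-1} = adj(V)/det V = [[-1, 2, 1], [-3, 9, 4], [1, -4, -2]].
Modal coordinates z(0) = V^{-1} x(0): (-1)·(-1) + 2·0 + 1·3 = 4; (-3)·(-1) + 9·0 + 4·3 = 15; 1·(-1) + (-4)·0 + (-2)·3 = -7; so z(0) = [4, 15, -7]^T.
x_1(t) = Σ_i (v_i)_1 · z_i(0) · e^{λ_i t} (row 1 of V times the modal terms).
x_1(0.25) = (-2)·4·e^{-4·0.25} + 0·15·e^{-3·0.25} + (-1)·(-7)·e^{-2·0.25} = (-8)·0.367879 + 0·0.472367 + 7·0.606531 = 1.3027.

1.3027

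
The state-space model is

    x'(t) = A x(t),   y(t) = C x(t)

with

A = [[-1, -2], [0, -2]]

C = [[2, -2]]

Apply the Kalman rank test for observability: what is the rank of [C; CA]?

2

CA = [[-2, 0]]
Observability matrix O = [C; CA] = [[2, -2], [-2, 0]]
det(O) = 2·0 - (-2)·(-2) = 0 - 4 = -4 ≠ 0, so rank(O) = 2.
rank(O) = 2 = n, so the pair (A, C) is completely observable.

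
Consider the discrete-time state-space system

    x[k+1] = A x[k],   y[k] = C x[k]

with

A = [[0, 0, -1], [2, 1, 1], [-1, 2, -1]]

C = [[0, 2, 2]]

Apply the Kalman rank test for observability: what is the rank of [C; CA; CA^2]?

CA = [[2, 6, 0]]
CA^2 = [[12, 6, 4]]
Observability matrix O = [C; CA; CA^2] = [[0, 2, 2], [2, 6, 0], [12, 6, 4]]
det(O) = 0·(6·4 - 0·6) - 2·(2·4 - 0·12) + 2·(2·6 - 6·12) = 0·24 - 2·8 + 2·(-60) = -136 ≠ 0, so rank(O) = 3.
rank(O) = 3 = n, so the pair (A, C) is completely observable.

3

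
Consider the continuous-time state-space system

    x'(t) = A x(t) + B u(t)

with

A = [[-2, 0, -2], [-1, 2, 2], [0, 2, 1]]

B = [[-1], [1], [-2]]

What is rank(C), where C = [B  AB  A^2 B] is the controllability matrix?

AB = [[6], [-1], [0]]
A^2B = [[-12], [-8], [-2]]
Controllability matrix C = [B  AB  A^2B] = [[-1, 6, -12], [1, -1, -8], [-2, 0, -2]]
det(C) = (-1)·((-1)·(-2) - (-8)·0) - 6·(1·(-2) - (-8)·(-2)) + (-12)·(1·0 - (-1)·(-2)) = (-1)·2 - 6·(-18) + (-12)·(-2) = 130 ≠ 0, so rank(C) = 3.
rank(C) = 3 = n, so the pair (A, B) is completely controllable.

3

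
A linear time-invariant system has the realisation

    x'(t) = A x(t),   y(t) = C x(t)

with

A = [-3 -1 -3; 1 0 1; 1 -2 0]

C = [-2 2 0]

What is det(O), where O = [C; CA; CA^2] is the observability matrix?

CA = [[8, 2, 8]]
CA^2 = [[-14, -24, -22]]
Observability matrix O = [C; CA; CA^2] = [[-2, 2, 0], [8, 2, 8], [-14, -24, -22]]
Expanding along the first row, det(O) = (-2)·(2·(-22) - 8·(-24)) - 2·(8·(-22) - 8·(-14)) + 0·(8·(-24) - 2·(-14)) = (-2)·148 - 2·(-64) + 0·(-164) = -168
Since det(O) ≠ 0, rank(O) = 3 and the system is completely observable.

-168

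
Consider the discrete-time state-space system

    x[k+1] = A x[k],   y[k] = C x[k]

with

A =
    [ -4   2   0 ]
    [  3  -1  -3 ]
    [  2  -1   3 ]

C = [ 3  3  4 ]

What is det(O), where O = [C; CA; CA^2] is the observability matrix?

CA = [[5, -1, 3]]
CA^2 = [[-17, 8, 12]]
Observability matrix O = [C; CA; CA^2] = [[3, 3, 4], [5, -1, 3], [-17, 8, 12]]
Expanding along the first row, det(O) = 3·((-1)·12 - 3·8) - 3·(5·12 - 3·(-17)) + 4·(5·8 - (-1)·(-17)) = 3·(-36) - 3·111 + 4·23 = -349
Since det(O) ≠ 0, rank(O) = 3 and the system is completely observable.

-349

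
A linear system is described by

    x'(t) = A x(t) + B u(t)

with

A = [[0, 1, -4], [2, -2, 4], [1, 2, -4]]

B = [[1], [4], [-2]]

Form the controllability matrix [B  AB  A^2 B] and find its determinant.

-2992

AB = [[12], [-14], [17]]
A^2B = [[-82], [120], [-84]]
Controllability matrix C = [B  AB  A^2B] = [[1, 12, -82], [4, -14, 120], [-2, 17, -84]]
Expanding along the first row, det(C) = 1·((-14)·(-84) - 120·17) - 12·(4·(-84) - 120·(-2)) + (-82)·(4·17 - (-14)·(-2)) = 1·(-864) - 12·(-96) + (-82)·40 = -2992
Since det(C) ≠ 0, rank(C) = 3 and the system is completely controllable.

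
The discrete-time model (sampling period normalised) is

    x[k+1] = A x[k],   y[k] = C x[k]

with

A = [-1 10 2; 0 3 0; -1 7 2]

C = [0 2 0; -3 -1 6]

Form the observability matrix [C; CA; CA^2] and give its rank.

CA = [[0, 6, 0], [-3, 9, 6]]
CA^2 = [[0, 18, 0], [-3, 39, 6]]
Observability matrix O = [C; CA; CA^2] = [[0, 2, 0], [-3, -1, 6], [0, 6, 0], [-3, 9, 6], [0, 18, 0], [-3, 39, 6]]
The columns c1, c2, c3 of O are linearly dependent: 2·c1 + c3 = 0 (check each entry), so rank(O) ≤ 2.
The 2×2 minor from rows 1, 2, columns 1, 2 is 0·(-1) - 2·(-3) = 0 - (-6) = 6 ≠ 0, so rank(O) = 2.
rank(O) = 2 < n = 3, so the pair (A, C) is not completely observable.

2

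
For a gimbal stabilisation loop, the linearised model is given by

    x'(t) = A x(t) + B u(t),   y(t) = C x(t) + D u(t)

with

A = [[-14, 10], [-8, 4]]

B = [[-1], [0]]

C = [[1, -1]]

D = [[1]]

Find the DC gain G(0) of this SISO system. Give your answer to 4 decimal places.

G(0) = C(-A)^{-1}B + D = -C A^{-1} B + D.
det A = 24, so A^{-1} = (1/24)·adj(A) = [[1/6, -5/12], [1/3, -7/12]]
A^{-1} B = [-1/6, -1/3]^T
C A^{-1} B = 1/6
G(0) = D - C A^{-1} B = 1 - (1/6) = 5/6 ≈ 0.8333

0.8333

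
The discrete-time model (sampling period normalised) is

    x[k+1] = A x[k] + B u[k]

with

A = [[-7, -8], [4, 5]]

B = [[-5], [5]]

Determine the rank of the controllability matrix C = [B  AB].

1

AB = [[-5], [5]]
Controllability matrix C = [B  AB] = [[-5, -5], [5, 5]]
Every column of C is a scalar multiple of column 1 = [-5, 5] (multipliers 1, 1), so the columns span a one-dimensional space.
C ≠ 0, hence rank(C) = 1.
rank(C) = 1 < n = 2, so the pair (A, B) is not completely controllable.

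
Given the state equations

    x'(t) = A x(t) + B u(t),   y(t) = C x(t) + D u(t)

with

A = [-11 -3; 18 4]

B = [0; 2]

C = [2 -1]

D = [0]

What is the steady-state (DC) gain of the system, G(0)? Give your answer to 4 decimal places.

G(0) = C(-A)^{-1}B + D = -C A^{-1} B + D.
det A = 10, so A^{-1} = (1/10)·adj(A) = [[2/5, 3/10], [-9/5, -11/10]]
A^{-1} B = [3/5, -11/5]^T
C A^{-1} B = 17/5
G(0) = D - C A^{-1} B = 0 - (17/5) = -17/5 ≈ -3.4000

-3.4000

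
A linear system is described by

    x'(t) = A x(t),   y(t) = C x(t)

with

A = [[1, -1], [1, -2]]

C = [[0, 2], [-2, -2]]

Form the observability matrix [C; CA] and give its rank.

CA = [[2, -4], [-4, 6]]
Observability matrix O = [C; CA] = [[0, 2], [-2, -2], [2, -4], [-4, 6]]
Take the 2×2 submatrix of O formed by rows 1, 2: [[0, 2], [-2, -2]]. Its determinant is 0·(-2) - 2·(-2) = 0 - (-4) = 4 ≠ 0.
So rank(O) ≥ 2; since O has 2 columns, rank(O) = 2.
rank(O) = 2 = n, so the pair (A, C) is completely observable.

2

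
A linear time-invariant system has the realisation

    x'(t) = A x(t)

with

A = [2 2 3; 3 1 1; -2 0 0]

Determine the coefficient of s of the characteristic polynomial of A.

2

Expand det(sI - A) for the 3×3 matrix.
p(s) = s^3 - 3s^2 + 2s - 2.
(Check: constant term = det(-A) = (-1)^3 det A = -2; coefficient of s^2 = -tr A = -3.)
The coefficient of s is 2.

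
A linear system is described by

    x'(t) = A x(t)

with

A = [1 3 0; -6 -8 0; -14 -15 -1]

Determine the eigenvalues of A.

det(sI - A) = s^3 - (tr A)s^2 + (M11 + M22 + M33)s - det A, where Mii is the 2×2 principal minor of A obtained by deleting row i and column i.
tr A = 1 + (-8) + (-1) = -8; M11 = (-8)·(-1) - 0·(-15) = 8 - 0 = 8; M22 = 1·(-1) - 0·(-14) = -1 - 0 = -1; M33 = 1·(-8) - 3·(-6) = -8 - (-18) = 10; sum of minors = 17.
det A = 1·((-8)·(-1) - 0·(-15)) - 3·((-6)·(-1) - 0·(-14)) + 0·((-6)·(-15) - (-8)·(-14)) = 1·8 - 3·6 + 0·(-22) = -10.
So p(s) = det(sI - A) = s^3 + 8s^2 + 17s + 10.
Rational-root test: any integer root divides 10. Testing small divisors, s = -1 works: p(-1) = -1 + 8 + (-17) + 10 = 0, so (s + 1) is a factor.
Dividing, p(s) = (s + 1)(s^2 + 7s + 10).
Factor s^2 + 7s + 10: two numbers with sum -7 and product 10 are -2 and -5, so s^2 + 7s + 10 = (s + 2)(s + 5).
Hence p(s) = (s + 1) (s + 2) (s + 5), with roots -5, -2, -1.
All eigenvalues have negative real part, so the system is asymptotically stable.

-5, -2, -1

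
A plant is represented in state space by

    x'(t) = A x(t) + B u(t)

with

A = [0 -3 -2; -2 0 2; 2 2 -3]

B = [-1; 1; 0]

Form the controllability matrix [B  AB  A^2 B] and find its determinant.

AB = [[-3], [2], [0]]
A^2B = [[-6], [6], [-2]]
Controllability matrix C = [B  AB  A^2B] = [[-1, -3, -6], [1, 2, 6], [0, 0, -2]]
Expanding along the first row, det(C) = (-1)·(2·(-2) - 6·0) - (-3)·(1·(-2) - 6·0) + (-6)·(1·0 - 2·0) = (-1)·(-4) - (-3)·(-2) + (-6)·0 = -2
Since det(C) ≠ 0, rank(C) = 3 and the system is completely controllable.

-2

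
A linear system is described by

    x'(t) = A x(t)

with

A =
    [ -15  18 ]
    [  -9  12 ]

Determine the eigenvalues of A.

-6, 3

det(sI - A) = s^2 - (tr A)s + det A, with tr A = (-15) + 12 = -3 and det A = (-15)·12 - 18·(-9) = -180 - (-162) = -18.
So p(s) = det(sI - A) = s^2 + 3s - 18.
Factor s^2 + 3s - 18: two numbers with sum -3 and product -18 are 3 and -6, so s^2 + 3s - 18 = (s - 3)(s + 6).
Hence p(s) = (s - 3) (s + 6), with roots -6, 3.
At least one eigenvalue has non-negative real part, so the system is not asymptotically stable.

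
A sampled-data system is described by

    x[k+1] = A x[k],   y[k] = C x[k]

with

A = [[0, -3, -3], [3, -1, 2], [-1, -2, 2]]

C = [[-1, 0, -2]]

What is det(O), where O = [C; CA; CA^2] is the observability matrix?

321

CA = [[2, 7, -1]]
CA^2 = [[22, -11, 6]]
Observability matrix O = [C; CA; CA^2] = [[-1, 0, -2], [2, 7, -1], [22, -11, 6]]
Expanding along the first row, det(O) = (-1)·(7·6 - (-1)·(-11)) - 0·(2·6 - (-1)·22) + (-2)·(2·(-11) - 7·22) = (-1)·31 - 0·34 + (-2)·(-176) = 321
Since det(O) ≠ 0, rank(O) = 3 and the system is completely observable.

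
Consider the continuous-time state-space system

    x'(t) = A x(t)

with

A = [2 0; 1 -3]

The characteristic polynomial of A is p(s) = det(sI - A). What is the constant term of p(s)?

-6

For a 2×2 matrix, det(sI - A) = s^2 - (tr A)s + det A.
tr A = -1, det A = -6.
So p(s) = s^2 + s - 6.
The constant term is -6.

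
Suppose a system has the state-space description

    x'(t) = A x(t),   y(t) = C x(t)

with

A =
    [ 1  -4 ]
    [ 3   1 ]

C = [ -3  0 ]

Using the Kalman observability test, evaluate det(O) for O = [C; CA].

-36

CA = [[-3, 12]]
Observability matrix O = [C; CA] = [[-3, 0], [-3, 12]]
det(O) = (-3)·12 - 0·(-3) = -36 - 0 = -36
Since det(O) ≠ 0, rank(O) = 2 and the system is completely observable.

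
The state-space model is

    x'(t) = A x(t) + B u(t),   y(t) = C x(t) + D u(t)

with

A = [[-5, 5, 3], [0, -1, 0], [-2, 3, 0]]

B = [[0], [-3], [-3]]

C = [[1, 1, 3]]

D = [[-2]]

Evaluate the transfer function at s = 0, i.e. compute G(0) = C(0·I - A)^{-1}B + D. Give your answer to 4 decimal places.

-26.0000

G(0) = C(-A)^{-1}B + D = -C A^{-1} B + D.
det A = -6, so A^{-1} = (1/-6)·adj(A) = [[0, -3/2, -1/2], [0, -1, 0], [1/3, -5/6, -5/6]]
A^{-1} B = [6, 3, 5]^T
C A^{-1} B = 24
G(0) = D - C A^{-1} B = -2 - (24) = -26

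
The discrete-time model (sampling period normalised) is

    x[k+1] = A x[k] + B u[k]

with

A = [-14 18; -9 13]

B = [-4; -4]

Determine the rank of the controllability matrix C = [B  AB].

1

AB = [[-16], [-16]]
Controllability matrix C = [B  AB] = [[-4, -16], [-4, -16]]
Every column of C is a scalar multiple of column 1 = [-4, -4] (multipliers 1, 4), so the columns span a one-dimensional space.
C ≠ 0, hence rank(C) = 1.
rank(C) = 1 < n = 2, so the pair (A, B) is not completely controllable.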